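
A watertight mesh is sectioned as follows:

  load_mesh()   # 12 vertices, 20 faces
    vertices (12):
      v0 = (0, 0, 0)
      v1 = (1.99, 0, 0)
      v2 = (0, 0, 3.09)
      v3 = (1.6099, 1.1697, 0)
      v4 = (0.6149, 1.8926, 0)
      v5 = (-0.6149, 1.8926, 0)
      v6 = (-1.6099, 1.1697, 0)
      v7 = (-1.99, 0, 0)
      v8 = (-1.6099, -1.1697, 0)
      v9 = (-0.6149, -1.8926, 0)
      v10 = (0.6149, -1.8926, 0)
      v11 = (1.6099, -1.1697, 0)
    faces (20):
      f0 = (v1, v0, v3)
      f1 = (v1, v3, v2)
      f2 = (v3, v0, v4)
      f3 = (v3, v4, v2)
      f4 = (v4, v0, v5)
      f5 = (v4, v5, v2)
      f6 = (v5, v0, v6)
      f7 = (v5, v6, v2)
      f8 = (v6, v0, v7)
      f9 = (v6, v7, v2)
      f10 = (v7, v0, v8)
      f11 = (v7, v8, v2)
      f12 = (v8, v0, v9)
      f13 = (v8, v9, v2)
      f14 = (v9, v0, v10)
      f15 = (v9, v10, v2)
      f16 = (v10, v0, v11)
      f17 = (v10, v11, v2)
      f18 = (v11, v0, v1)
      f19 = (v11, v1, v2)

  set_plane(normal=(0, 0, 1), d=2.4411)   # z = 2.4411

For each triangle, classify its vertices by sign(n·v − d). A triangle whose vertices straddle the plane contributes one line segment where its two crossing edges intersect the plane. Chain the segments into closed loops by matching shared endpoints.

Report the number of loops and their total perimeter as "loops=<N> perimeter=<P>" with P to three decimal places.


Straddling triangles (10 of 20):
  (v1,v3,v2) [--+] → (0.338079, 0.245637, 2.4411)–(0.4179, 0, 2.4411)  len=0.2583
  (v3,v4,v2) [--+] → (0.129129, 0.397446, 2.4411)–(0.338079, 0.245637, 2.4411)  len=0.2583
  (v4,v5,v2) [--+] → (-0.129129, 0.397446, 2.4411)–(0.129129, 0.397446, 2.4411)  len=0.2583
  (v5,v6,v2) [--+] → (-0.338079, 0.245637, 2.4411)–(-0.129129, 0.397446, 2.4411)  len=0.2583
  (v6,v7,v2) [--+] → (-0.4179, 0, 2.4411)–(-0.338079, 0.245637, 2.4411)  len=0.2583
  (v7,v8,v2) [--+] → (-0.338079, -0.245637, 2.4411)–(-0.4179, 0, 2.4411)  len=0.2583
  (v8,v9,v2) [--+] → (-0.129129, -0.397446, 2.4411)–(-0.338079, -0.245637, 2.4411)  len=0.2583
  (v9,v10,v2) [--+] → (0.129129, -0.397446, 2.4411)–(-0.129129, -0.397446, 2.4411)  len=0.2583
  (v10,v11,v2) [--+] → (0.338079, -0.245637, 2.4411)–(0.129129, -0.397446, 2.4411)  len=0.2583
  (v11,v1,v2) [--+] → (0.4179, 0, 2.4411)–(0.338079, -0.245637, 2.4411)  len=0.2583

Chained into 1 loop(s):
  loop 1: 10 segments, perimeter = 2.5827
Total perimeter = 2.583

loops=1 perimeter=2.583


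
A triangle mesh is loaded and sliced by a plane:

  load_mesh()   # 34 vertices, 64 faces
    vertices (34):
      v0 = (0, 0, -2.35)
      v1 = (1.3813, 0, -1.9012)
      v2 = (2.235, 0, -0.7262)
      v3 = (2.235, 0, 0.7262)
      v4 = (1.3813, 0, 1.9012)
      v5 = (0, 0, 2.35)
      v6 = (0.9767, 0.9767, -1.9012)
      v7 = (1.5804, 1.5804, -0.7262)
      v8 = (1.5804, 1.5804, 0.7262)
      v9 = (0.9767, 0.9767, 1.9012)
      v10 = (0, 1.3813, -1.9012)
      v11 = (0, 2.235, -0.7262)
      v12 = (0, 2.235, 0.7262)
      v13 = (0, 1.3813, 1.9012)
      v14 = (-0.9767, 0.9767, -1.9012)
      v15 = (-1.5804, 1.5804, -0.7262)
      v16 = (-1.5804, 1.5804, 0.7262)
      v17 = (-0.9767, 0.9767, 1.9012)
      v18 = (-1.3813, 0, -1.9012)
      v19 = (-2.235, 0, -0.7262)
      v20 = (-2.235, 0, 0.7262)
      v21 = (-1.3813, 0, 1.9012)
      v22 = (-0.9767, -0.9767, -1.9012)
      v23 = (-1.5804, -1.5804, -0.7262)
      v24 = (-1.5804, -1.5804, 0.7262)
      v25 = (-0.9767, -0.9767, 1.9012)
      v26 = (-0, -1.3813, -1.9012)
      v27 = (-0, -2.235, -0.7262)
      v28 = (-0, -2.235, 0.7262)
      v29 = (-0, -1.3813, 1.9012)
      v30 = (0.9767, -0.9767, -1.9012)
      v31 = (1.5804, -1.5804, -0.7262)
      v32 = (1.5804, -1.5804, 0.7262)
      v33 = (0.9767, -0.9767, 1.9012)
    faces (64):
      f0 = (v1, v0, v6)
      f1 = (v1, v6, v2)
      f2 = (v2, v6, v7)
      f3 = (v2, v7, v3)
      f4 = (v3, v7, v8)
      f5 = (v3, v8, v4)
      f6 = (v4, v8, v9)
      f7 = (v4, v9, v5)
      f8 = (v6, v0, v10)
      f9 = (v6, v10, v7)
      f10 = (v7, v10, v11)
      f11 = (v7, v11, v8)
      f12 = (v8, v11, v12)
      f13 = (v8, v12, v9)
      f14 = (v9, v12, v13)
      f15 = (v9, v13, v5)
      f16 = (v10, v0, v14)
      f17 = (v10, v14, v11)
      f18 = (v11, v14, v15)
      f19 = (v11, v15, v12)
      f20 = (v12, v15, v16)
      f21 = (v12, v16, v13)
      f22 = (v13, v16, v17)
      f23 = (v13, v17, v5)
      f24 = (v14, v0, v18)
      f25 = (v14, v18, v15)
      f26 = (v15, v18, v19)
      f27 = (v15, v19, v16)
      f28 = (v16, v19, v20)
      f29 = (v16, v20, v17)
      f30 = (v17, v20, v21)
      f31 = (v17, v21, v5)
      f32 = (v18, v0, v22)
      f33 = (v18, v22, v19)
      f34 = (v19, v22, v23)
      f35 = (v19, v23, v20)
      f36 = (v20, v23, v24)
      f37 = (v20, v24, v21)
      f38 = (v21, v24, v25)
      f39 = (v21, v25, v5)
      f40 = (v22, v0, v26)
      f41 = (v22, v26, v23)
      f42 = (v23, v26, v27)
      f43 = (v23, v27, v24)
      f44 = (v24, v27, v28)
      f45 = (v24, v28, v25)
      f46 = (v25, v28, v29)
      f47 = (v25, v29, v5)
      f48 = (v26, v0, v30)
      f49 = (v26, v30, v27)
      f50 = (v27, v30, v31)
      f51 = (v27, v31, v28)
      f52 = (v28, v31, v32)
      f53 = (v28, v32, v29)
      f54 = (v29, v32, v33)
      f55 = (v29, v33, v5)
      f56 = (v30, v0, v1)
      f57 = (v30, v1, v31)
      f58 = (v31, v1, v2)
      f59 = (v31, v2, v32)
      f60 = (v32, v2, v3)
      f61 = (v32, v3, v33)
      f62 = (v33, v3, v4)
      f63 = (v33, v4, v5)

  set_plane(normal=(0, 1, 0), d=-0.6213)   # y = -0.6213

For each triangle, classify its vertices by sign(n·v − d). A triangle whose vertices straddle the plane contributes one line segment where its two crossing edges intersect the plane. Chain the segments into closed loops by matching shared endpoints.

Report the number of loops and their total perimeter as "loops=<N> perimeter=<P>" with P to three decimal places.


loops=1 perimeter=13.336

Straddling triangles (20 of 64):
  (v18,v0,v22) [++-] → (-0.6213, -0.6213, -2.06451)–(-1.12393, -0.6213, -1.9012)  len=0.5285
  (v18,v22,v19) [+-+] → (-1.12393, -0.6213, -1.9012)–(-1.43457, -0.6213, -1.47364)  len=0.5285
  (v19,v22,v23) [+--] → (-1.43457, -0.6213, -1.47364)–(-1.97766, -0.6213, -0.7262)  len=0.9239
  (v19,v23,v20) [+-+] → (-1.97766, -0.6213, -0.7262)–(-1.97766, -0.6213, 0.15522)  len=0.8814
  (v20,v23,v24) [+--] → (-1.97766, -0.6213, 0.15522)–(-1.97766, -0.6213, 0.7262)  len=0.5710
  (v20,v24,v21) [+-+] → (-1.97766, -0.6213, 0.7262)–(-1.45957, -0.6213, 1.43927)  len=0.8814
  (v21,v24,v25) [+--] → (-1.45957, -0.6213, 1.43927)–(-1.12393, -0.6213, 1.9012)  len=0.5710
  (v21,v25,v5) [+-+] → (-1.12393, -0.6213, 1.9012)–(-0.6213, -0.6213, 2.06451)  len=0.5285
  (v22,v0,v26) [-+-] → (-0.6213, -0.6213, -2.06451)–(0, -0.6213, -2.14813)  len=0.6269
  (v25,v29,v5) [--+] → (0, -0.6213, 2.14813)–(-0.6213, -0.6213, 2.06451)  len=0.6269
  (v26,v0,v30) [-+-] → (0, -0.6213, -2.14813)–(0.6213, -0.6213, -2.06451)  len=0.6269
  (v29,v33,v5) [--+] → (0.6213, -0.6213, 2.06451)–(0, -0.6213, 2.14813)  len=0.6269
  (v30,v0,v1) [-++] → (0.6213, -0.6213, -2.06451)–(1.12393, -0.6213, -1.9012)  len=0.5285
  (v30,v1,v31) [-+-] → (1.12393, -0.6213, -1.9012)–(1.45957, -0.6213, -1.43927)  len=0.5710
  (v31,v1,v2) [-++] → (1.45957, -0.6213, -1.43927)–(1.97766, -0.6213, -0.7262)  len=0.8814
  (v31,v2,v32) [-+-] → (1.97766, -0.6213, -0.7262)–(1.97766, -0.6213, -0.15522)  len=0.5710
  (v32,v2,v3) [-++] → (1.97766, -0.6213, -0.15522)–(1.97766, -0.6213, 0.7262)  len=0.8814
  (v32,v3,v33) [-+-] → (1.97766, -0.6213, 0.7262)–(1.43457, -0.6213, 1.47364)  len=0.9239
  (v33,v3,v4) [-++] → (1.43457, -0.6213, 1.47364)–(1.12393, -0.6213, 1.9012)  len=0.5285
  (v33,v4,v5) [-++] → (1.12393, -0.6213, 1.9012)–(0.6213, -0.6213, 2.06451)  len=0.5285

Chained into 1 loop(s):
  loop 1: 20 segments, perimeter = 13.3360
Total perimeter = 13.336


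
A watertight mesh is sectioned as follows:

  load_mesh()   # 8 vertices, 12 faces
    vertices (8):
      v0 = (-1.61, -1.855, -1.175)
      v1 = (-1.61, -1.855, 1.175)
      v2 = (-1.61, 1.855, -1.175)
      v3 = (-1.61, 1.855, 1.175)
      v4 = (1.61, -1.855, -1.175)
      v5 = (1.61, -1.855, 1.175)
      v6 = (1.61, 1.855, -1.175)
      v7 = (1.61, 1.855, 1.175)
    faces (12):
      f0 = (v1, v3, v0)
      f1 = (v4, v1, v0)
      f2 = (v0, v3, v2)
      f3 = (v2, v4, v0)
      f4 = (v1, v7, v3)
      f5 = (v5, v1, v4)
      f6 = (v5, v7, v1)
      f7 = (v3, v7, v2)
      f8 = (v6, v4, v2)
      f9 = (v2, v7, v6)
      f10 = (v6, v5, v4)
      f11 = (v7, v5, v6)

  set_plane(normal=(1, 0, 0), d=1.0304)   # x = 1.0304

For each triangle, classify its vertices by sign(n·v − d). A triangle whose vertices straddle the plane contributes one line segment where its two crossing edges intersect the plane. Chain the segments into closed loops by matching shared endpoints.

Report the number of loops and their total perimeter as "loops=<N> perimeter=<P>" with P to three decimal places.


loops=1 perimeter=12.120

Straddling triangles (8 of 12):
  (v4,v1,v0) [+--] → (1.0304, -1.855, -0.752)–(1.0304, -1.855, -1.175)  len=0.4230
  (v2,v4,v0) [-+-] → (1.0304, -1.1872, -1.175)–(1.0304, -1.855, -1.175)  len=0.6678
  (v1,v7,v3) [-+-] → (1.0304, 1.1872, 1.175)–(1.0304, 1.855, 1.175)  len=0.6678
  (v5,v1,v4) [+-+] → (1.0304, -1.855, 1.175)–(1.0304, -1.855, -0.752)  len=1.9270
  (v5,v7,v1) [++-] → (1.0304, 1.1872, 1.175)–(1.0304, -1.855, 1.175)  len=3.0422
  (v3,v7,v2) [-+-] → (1.0304, 1.855, 1.175)–(1.0304, 1.855, 0.752)  len=0.4230
  (v6,v4,v2) [++-] → (1.0304, -1.1872, -1.175)–(1.0304, 1.855, -1.175)  len=3.0422
  (v2,v7,v6) [-++] → (1.0304, 1.855, 0.752)–(1.0304, 1.855, -1.175)  len=1.9270

Chained into 1 loop(s):
  loop 1: 8 segments, perimeter = 12.1200
Total perimeter = 12.120


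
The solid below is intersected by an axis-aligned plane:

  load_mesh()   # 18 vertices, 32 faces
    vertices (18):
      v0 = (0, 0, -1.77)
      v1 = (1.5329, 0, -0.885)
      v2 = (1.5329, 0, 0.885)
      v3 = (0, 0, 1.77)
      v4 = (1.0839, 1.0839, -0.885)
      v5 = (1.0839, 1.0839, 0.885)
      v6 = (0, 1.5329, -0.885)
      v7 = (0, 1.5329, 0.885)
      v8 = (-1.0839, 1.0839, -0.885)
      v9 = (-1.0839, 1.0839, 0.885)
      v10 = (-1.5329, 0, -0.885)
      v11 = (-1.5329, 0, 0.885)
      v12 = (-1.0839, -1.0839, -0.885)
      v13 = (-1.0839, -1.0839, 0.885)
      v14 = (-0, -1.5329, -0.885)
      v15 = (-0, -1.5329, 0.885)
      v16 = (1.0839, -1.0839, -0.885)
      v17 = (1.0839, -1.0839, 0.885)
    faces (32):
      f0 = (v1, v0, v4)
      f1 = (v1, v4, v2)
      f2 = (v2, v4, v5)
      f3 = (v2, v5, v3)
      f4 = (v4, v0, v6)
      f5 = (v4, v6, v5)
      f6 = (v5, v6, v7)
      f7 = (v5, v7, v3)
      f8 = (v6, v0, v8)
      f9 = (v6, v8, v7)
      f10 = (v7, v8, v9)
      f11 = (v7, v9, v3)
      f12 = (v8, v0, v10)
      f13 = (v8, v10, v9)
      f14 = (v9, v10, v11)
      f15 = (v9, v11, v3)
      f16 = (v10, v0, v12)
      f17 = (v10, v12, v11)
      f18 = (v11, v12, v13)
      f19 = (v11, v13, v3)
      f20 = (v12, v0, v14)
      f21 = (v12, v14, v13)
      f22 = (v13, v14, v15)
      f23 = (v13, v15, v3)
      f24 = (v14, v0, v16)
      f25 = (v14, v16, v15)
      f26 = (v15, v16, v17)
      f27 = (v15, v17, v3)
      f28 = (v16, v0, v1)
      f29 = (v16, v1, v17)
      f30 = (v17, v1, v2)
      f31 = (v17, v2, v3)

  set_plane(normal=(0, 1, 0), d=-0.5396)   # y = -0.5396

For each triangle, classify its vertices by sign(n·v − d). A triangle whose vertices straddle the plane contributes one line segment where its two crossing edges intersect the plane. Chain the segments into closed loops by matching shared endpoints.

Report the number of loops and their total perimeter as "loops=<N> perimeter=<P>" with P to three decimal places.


loops=1 perimeter=9.315

Straddling triangles (12 of 32):
  (v10,v0,v12) [++-] → (-0.5396, -0.5396, -1.32942)–(-1.30937, -0.5396, -0.885)  len=0.8889
  (v10,v12,v11) [+-+] → (-1.30937, -0.5396, -0.885)–(-1.30937, -0.5396, 0.00383753)  len=0.8888
  (v11,v12,v13) [+--] → (-1.30937, -0.5396, 0.00383753)–(-1.30937, -0.5396, 0.885)  len=0.8812
  (v11,v13,v3) [+-+] → (-1.30937, -0.5396, 0.885)–(-0.5396, -0.5396, 1.32942)  len=0.8889
  (v12,v0,v14) [-+-] → (-0.5396, -0.5396, -1.32942)–(0, -0.5396, -1.45847)  len=0.5548
  (v13,v15,v3) [--+] → (0, -0.5396, 1.45847)–(-0.5396, -0.5396, 1.32942)  len=0.5548
  (v14,v0,v16) [-+-] → (0, -0.5396, -1.45847)–(0.5396, -0.5396, -1.32942)  len=0.5548
  (v15,v17,v3) [--+] → (0.5396, -0.5396, 1.32942)–(0, -0.5396, 1.45847)  len=0.5548
  (v16,v0,v1) [-++] → (0.5396, -0.5396, -1.32942)–(1.30937, -0.5396, -0.885)  len=0.8889
  (v16,v1,v17) [-+-] → (1.30937, -0.5396, -0.885)–(1.30937, -0.5396, -0.00383753)  len=0.8812
  (v17,v1,v2) [-++] → (1.30937, -0.5396, -0.00383753)–(1.30937, -0.5396, 0.885)  len=0.8888
  (v17,v2,v3) [-++] → (1.30937, -0.5396, 0.885)–(0.5396, -0.5396, 1.32942)  len=0.8889

Chained into 1 loop(s):
  loop 1: 12 segments, perimeter = 9.3147
Total perimeter = 9.315


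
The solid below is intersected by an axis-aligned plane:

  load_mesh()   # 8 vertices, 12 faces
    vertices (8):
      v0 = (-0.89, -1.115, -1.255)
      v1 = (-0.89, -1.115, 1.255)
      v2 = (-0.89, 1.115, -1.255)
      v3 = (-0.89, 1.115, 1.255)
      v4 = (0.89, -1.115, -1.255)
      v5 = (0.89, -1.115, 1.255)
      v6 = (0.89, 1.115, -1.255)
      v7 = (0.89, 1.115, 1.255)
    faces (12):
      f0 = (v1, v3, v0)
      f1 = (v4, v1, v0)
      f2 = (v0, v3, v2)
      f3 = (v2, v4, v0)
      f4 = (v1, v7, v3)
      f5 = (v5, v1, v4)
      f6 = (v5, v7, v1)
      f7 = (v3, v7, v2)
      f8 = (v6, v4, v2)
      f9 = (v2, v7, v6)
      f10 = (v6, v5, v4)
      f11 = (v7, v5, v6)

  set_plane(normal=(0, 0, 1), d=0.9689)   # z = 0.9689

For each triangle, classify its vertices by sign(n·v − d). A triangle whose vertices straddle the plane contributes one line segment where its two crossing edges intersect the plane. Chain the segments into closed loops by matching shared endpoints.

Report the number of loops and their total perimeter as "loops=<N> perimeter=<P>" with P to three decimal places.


loops=1 perimeter=8.020

Straddling triangles (8 of 12):
  (v1,v3,v0) [++-] → (-0.89, 0.860816, 0.9689)–(-0.89, -1.115, 0.9689)  len=1.9758
  (v4,v1,v0) [-+-] → (-0.687108, -1.115, 0.9689)–(-0.89, -1.115, 0.9689)  len=0.2029
  (v0,v3,v2) [-+-] → (-0.89, 0.860816, 0.9689)–(-0.89, 1.115, 0.9689)  len=0.2542
  (v5,v1,v4) [++-] → (-0.687108, -1.115, 0.9689)–(0.89, -1.115, 0.9689)  len=1.5771
  (v3,v7,v2) [++-] → (0.687108, 1.115, 0.9689)–(-0.89, 1.115, 0.9689)  len=1.5771
  (v2,v7,v6) [-+-] → (0.687108, 1.115, 0.9689)–(0.89, 1.115, 0.9689)  len=0.2029
  (v6,v5,v4) [-+-] → (0.89, -0.860816, 0.9689)–(0.89, -1.115, 0.9689)  len=0.2542
  (v7,v5,v6) [++-] → (0.89, -0.860816, 0.9689)–(0.89, 1.115, 0.9689)  len=1.9758

Chained into 1 loop(s):
  loop 1: 8 segments, perimeter = 8.0200
Total perimeter = 8.020


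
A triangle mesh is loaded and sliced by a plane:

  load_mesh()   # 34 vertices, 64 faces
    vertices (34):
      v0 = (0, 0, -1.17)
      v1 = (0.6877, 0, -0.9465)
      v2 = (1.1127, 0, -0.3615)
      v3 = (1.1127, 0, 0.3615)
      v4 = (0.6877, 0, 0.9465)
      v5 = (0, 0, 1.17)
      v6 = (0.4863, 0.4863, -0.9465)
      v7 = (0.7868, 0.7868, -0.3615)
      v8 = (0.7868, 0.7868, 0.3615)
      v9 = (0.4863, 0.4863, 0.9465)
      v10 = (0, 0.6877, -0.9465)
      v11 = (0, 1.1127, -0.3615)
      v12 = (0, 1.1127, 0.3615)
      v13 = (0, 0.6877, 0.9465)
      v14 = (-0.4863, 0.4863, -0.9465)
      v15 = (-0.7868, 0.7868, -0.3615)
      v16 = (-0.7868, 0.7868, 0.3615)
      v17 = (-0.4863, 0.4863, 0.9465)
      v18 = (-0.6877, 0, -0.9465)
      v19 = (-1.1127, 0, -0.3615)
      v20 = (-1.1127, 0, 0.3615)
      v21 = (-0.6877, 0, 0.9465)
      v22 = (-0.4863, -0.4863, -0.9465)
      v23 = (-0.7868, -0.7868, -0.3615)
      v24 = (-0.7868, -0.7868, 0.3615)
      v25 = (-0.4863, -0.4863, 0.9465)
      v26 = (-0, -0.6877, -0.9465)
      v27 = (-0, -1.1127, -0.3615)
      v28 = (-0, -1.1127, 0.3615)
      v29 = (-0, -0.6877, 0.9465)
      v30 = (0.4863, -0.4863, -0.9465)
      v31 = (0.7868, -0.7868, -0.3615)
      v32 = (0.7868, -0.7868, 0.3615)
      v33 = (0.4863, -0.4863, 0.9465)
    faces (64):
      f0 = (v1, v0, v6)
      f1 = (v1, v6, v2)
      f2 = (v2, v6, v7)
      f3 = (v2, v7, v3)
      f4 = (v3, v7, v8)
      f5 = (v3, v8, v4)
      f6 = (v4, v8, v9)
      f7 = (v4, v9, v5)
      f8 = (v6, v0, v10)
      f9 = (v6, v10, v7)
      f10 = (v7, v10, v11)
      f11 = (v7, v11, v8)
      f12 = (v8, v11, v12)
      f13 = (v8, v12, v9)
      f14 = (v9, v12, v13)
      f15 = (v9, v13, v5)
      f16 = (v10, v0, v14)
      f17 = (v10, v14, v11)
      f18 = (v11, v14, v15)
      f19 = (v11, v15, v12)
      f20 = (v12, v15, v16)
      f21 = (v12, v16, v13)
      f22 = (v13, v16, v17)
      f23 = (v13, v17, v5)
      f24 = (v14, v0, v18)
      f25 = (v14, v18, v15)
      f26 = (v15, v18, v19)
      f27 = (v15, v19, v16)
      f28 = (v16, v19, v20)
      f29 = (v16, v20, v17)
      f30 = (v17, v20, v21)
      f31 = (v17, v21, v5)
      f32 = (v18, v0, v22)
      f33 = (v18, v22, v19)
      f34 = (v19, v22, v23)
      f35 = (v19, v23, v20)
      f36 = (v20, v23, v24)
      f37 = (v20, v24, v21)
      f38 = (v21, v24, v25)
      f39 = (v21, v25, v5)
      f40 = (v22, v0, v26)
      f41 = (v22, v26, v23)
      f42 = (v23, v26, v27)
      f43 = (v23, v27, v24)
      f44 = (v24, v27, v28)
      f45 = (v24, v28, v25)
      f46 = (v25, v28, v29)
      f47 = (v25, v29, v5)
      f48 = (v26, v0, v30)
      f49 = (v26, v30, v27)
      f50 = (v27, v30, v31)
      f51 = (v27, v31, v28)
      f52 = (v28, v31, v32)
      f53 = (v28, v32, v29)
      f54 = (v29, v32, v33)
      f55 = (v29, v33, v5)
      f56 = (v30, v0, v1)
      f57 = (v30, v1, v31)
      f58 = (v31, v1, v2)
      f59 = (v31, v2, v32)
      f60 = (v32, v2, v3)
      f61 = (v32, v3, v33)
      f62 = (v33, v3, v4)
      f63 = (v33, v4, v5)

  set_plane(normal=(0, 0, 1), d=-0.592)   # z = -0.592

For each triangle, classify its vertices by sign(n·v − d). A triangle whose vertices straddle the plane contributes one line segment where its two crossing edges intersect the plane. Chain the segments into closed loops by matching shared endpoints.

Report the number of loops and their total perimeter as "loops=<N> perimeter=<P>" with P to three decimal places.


loops=1 perimeter=5.788

Straddling triangles (16 of 64):
  (v1,v6,v2) [--+] → (0.865888, 0.191611, -0.592)–(0.945243, 0, -0.592)  len=0.2074
  (v2,v6,v7) [+-+] → (0.865888, 0.191611, -0.592)–(0.668398, 0.668398, -0.592)  len=0.5161
  (v6,v10,v7) [--+] → (0.476787, 0.747753, -0.592)–(0.668398, 0.668398, -0.592)  len=0.2074
  (v7,v10,v11) [+-+] → (0.476787, 0.747753, -0.592)–(0, 0.945243, -0.592)  len=0.5161
  (v10,v14,v11) [--+] → (-0.191611, 0.865888, -0.592)–(0, 0.945243, -0.592)  len=0.2074
  (v11,v14,v15) [+-+] → (-0.191611, 0.865888, -0.592)–(-0.668398, 0.668398, -0.592)  len=0.5161
  (v14,v18,v15) [--+] → (-0.747753, 0.476787, -0.592)–(-0.668398, 0.668398, -0.592)  len=0.2074
  (v15,v18,v19) [+-+] → (-0.747753, 0.476787, -0.592)–(-0.945243, 0, -0.592)  len=0.5161
  (v18,v22,v19) [--+] → (-0.865888, -0.191611, -0.592)–(-0.945243, 0, -0.592)  len=0.2074
  (v19,v22,v23) [+-+] → (-0.865888, -0.191611, -0.592)–(-0.668398, -0.668398, -0.592)  len=0.5161
  (v22,v26,v23) [--+] → (-0.476787, -0.747753, -0.592)–(-0.668398, -0.668398, -0.592)  len=0.2074
  (v23,v26,v27) [+-+] → (-0.476787, -0.747753, -0.592)–(0, -0.945243, -0.592)  len=0.5161
  (v26,v30,v27) [--+] → (0.191611, -0.865888, -0.592)–(0, -0.945243, -0.592)  len=0.2074
  (v27,v30,v31) [+-+] → (0.191611, -0.865888, -0.592)–(0.668398, -0.668398, -0.592)  len=0.5161
  (v30,v1,v31) [--+] → (0.747753, -0.476787, -0.592)–(0.668398, -0.668398, -0.592)  len=0.2074
  (v31,v1,v2) [+-+] → (0.747753, -0.476787, -0.592)–(0.945243, 0, -0.592)  len=0.5161

Chained into 1 loop(s):
  loop 1: 16 segments, perimeter = 5.7877
Total perimeter = 5.788


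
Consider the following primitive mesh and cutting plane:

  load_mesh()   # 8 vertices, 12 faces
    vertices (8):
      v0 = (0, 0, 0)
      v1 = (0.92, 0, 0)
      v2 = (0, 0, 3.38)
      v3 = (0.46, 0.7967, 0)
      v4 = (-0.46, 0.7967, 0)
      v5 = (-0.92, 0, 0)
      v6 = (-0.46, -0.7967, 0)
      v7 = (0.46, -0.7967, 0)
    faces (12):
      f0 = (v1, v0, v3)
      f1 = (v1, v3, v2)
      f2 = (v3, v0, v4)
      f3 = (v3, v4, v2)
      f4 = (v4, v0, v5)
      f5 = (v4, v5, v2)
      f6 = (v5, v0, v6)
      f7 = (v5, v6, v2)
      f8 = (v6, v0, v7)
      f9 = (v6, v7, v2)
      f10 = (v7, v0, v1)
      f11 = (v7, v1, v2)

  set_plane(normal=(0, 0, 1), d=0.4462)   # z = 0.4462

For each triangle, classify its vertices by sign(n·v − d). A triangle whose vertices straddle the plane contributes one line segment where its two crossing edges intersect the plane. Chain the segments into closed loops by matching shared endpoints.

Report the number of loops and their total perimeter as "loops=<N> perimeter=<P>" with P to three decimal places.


Straddling triangles (6 of 12):
  (v1,v3,v2) [--+] → (0.399275, 0.691526, 0.4462)–(0.798549, 0, 0.4462)  len=0.7985
  (v3,v4,v2) [--+] → (-0.399275, 0.691526, 0.4462)–(0.399275, 0.691526, 0.4462)  len=0.7985
  (v4,v5,v2) [--+] → (-0.798549, 0, 0.4462)–(-0.399275, 0.691526, 0.4462)  len=0.7985
  (v5,v6,v2) [--+] → (-0.399275, -0.691526, 0.4462)–(-0.798549, 0, 0.4462)  len=0.7985
  (v6,v7,v2) [--+] → (0.399275, -0.691526, 0.4462)–(-0.399275, -0.691526, 0.4462)  len=0.7985
  (v7,v1,v2) [--+] → (0.798549, 0, 0.4462)–(0.399275, -0.691526, 0.4462)  len=0.7985

Chained into 1 loop(s):
  loop 1: 6 segments, perimeter = 4.7912
Total perimeter = 4.791

loops=1 perimeter=4.791


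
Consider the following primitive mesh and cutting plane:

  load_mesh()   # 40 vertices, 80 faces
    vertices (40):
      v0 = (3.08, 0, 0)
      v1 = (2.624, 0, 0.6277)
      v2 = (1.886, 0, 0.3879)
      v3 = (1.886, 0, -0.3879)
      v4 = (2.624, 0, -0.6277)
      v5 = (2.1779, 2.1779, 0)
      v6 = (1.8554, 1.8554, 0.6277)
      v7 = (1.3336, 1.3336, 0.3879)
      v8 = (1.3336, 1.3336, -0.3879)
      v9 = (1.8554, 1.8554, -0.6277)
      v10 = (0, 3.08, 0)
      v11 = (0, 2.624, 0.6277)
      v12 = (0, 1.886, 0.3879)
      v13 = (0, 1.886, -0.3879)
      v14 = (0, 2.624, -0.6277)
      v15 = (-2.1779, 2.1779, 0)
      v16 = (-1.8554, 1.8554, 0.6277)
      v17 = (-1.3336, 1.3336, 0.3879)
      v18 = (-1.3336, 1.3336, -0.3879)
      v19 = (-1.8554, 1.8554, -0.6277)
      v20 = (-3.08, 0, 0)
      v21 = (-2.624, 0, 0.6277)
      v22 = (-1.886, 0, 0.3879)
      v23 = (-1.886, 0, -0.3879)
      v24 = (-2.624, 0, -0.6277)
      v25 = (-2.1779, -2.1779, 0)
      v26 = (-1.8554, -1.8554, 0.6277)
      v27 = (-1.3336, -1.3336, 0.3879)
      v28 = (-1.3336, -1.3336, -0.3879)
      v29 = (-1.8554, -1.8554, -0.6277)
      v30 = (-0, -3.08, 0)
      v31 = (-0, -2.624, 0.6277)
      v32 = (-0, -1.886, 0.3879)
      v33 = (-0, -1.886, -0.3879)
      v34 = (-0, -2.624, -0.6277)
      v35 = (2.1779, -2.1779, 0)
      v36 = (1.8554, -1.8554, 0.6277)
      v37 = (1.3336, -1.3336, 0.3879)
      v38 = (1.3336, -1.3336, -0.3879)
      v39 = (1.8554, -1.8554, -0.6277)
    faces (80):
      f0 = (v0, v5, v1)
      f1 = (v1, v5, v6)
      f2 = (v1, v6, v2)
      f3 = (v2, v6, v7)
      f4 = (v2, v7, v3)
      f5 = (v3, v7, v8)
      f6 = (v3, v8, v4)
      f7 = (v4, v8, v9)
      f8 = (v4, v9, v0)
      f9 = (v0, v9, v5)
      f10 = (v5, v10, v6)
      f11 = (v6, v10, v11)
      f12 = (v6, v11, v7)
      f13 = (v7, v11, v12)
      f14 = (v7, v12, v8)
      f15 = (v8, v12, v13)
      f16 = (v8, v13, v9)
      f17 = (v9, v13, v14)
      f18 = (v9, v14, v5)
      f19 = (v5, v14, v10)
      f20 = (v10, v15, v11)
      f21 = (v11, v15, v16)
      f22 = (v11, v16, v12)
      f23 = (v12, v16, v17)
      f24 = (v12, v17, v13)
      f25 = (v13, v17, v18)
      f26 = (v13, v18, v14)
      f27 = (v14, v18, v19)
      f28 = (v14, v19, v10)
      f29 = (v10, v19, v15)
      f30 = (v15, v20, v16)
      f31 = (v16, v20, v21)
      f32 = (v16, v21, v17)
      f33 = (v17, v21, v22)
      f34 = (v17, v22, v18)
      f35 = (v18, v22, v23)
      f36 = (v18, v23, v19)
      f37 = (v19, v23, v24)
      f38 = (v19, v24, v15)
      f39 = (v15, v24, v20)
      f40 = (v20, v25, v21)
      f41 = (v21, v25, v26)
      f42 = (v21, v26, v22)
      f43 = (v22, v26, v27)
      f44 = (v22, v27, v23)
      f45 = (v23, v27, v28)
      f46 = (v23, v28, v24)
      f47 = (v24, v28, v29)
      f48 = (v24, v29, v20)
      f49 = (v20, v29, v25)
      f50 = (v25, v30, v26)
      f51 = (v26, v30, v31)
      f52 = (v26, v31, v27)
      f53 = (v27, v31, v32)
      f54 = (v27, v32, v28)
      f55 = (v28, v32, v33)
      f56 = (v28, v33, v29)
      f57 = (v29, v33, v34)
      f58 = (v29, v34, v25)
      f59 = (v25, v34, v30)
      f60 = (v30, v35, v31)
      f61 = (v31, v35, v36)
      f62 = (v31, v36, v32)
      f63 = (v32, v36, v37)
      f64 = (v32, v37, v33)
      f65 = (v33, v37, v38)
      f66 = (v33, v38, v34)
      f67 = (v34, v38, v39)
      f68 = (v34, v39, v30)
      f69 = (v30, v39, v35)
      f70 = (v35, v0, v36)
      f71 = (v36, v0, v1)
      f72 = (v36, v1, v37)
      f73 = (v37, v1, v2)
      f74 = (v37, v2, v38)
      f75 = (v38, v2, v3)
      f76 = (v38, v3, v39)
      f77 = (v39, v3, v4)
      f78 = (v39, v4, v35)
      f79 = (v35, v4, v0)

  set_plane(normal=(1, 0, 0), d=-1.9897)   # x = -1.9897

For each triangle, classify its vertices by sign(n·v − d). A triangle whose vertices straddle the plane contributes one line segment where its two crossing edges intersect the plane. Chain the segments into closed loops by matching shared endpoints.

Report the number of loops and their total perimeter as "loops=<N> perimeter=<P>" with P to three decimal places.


loops=1 perimeter=10.102

Straddling triangles (18 of 80):
  (v10,v15,v11) [+-+] → (-1.9897, 2.25585, 0)–(-1.9897, 2.21645, 0.0542418)  len=0.0670
  (v11,v15,v16) [+-+] → (-1.9897, 2.21645, 0.0542418)–(-1.9897, 1.9897, 0.366304)  len=0.3857
  (v10,v19,v15) [++-] → (-1.9897, 1.9897, -0.366304)–(-1.9897, 2.25585, 0)  len=0.4528
  (v15,v20,v16) [--+] → (-1.9897, 1.65192, 0.558861)–(-1.9897, 1.9897, 0.366304)  len=0.3888
  (v16,v20,v21) [+--] → (-1.9897, 1.65192, 0.558861)–(-1.9897, 1.5312, 0.6277)  len=0.1390
  (v16,v21,v17) [+-+] → (-1.9897, 1.5312, 0.6277)–(-1.9897, 0.655535, 0.509826)  len=0.8836
  (v17,v21,v22) [+-+] → (-1.9897, 0.655535, 0.509826)–(-1.9897, 0, 0.421595)  len=0.6614
  (v19,v23,v24) [++-] → (-1.9897, 0, -0.421595)–(-1.9897, 1.5312, -0.6277)  len=1.5450
  (v19,v24,v15) [+--] → (-1.9897, 1.5312, -0.6277)–(-1.9897, 1.9897, -0.366304)  len=0.5278
  (v21,v25,v26) [--+] → (-1.9897, -1.9897, 0.366304)–(-1.9897, -1.5312, 0.6277)  len=0.5278
  (v21,v26,v22) [-++] → (-1.9897, -1.5312, 0.6277)–(-1.9897, 0, 0.421595)  len=1.5450
  (v23,v28,v24) [++-] → (-1.9897, -0.655535, -0.509826)–(-1.9897, 0, -0.421595)  len=0.6614
  (v24,v28,v29) [-++] → (-1.9897, -0.655535, -0.509826)–(-1.9897, -1.5312, -0.6277)  len=0.8836
  (v24,v29,v20) [-+-] → (-1.9897, -1.5312, -0.6277)–(-1.9897, -1.65192, -0.558861)  len=0.1390
  (v20,v29,v25) [-+-] → (-1.9897, -1.65192, -0.558861)–(-1.9897, -1.9897, -0.366304)  len=0.3888
  (v25,v30,v26) [-++] → (-1.9897, -2.25585, 0)–(-1.9897, -1.9897, 0.366304)  len=0.4528
  (v29,v34,v25) [++-] → (-1.9897, -2.21645, -0.0542418)–(-1.9897, -1.9897, -0.366304)  len=0.3857
  (v25,v34,v30) [-++] → (-1.9897, -2.21645, -0.0542418)–(-1.9897, -2.25585, 0)  len=0.0670

Chained into 1 loop(s):
  loop 1: 18 segments, perimeter = 10.1023
Total perimeter = 10.102


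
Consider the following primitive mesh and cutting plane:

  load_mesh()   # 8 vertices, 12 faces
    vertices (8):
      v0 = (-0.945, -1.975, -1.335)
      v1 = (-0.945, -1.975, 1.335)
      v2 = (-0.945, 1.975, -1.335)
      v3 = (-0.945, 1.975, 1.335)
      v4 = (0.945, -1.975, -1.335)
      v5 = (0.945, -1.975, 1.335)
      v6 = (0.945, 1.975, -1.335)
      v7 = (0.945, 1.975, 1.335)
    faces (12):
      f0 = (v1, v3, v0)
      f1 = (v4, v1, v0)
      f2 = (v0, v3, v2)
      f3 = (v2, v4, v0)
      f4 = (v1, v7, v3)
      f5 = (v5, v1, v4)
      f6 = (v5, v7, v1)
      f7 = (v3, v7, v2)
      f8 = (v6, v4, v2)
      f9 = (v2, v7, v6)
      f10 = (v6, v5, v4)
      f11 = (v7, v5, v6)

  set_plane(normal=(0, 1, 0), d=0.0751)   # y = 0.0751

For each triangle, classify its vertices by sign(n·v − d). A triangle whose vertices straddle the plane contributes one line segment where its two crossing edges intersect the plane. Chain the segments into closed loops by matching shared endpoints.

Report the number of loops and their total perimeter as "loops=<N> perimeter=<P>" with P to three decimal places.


loops=1 perimeter=9.120

Straddling triangles (8 of 12):
  (v1,v3,v0) [-+-] → (-0.945, 0.0751, 1.335)–(-0.945, 0.0751, 0.0507638)  len=1.2842
  (v0,v3,v2) [-++] → (-0.945, 0.0751, 0.0507638)–(-0.945, 0.0751, -1.335)  len=1.3858
  (v2,v4,v0) [+--] → (-0.0359339, 0.0751, -1.335)–(-0.945, 0.0751, -1.335)  len=0.9091
  (v1,v7,v3) [-++] → (0.0359339, 0.0751, 1.335)–(-0.945, 0.0751, 1.335)  len=0.9809
  (v5,v7,v1) [-+-] → (0.945, 0.0751, 1.335)–(0.0359339, 0.0751, 1.335)  len=0.9091
  (v6,v4,v2) [+-+] → (0.945, 0.0751, -1.335)–(-0.0359339, 0.0751, -1.335)  len=0.9809
  (v6,v5,v4) [+--] → (0.945, 0.0751, -0.0507638)–(0.945, 0.0751, -1.335)  len=1.2842
  (v7,v5,v6) [+-+] → (0.945, 0.0751, 1.335)–(0.945, 0.0751, -0.0507638)  len=1.3858

Chained into 1 loop(s):
  loop 1: 8 segments, perimeter = 9.1200
Total perimeter = 9.120


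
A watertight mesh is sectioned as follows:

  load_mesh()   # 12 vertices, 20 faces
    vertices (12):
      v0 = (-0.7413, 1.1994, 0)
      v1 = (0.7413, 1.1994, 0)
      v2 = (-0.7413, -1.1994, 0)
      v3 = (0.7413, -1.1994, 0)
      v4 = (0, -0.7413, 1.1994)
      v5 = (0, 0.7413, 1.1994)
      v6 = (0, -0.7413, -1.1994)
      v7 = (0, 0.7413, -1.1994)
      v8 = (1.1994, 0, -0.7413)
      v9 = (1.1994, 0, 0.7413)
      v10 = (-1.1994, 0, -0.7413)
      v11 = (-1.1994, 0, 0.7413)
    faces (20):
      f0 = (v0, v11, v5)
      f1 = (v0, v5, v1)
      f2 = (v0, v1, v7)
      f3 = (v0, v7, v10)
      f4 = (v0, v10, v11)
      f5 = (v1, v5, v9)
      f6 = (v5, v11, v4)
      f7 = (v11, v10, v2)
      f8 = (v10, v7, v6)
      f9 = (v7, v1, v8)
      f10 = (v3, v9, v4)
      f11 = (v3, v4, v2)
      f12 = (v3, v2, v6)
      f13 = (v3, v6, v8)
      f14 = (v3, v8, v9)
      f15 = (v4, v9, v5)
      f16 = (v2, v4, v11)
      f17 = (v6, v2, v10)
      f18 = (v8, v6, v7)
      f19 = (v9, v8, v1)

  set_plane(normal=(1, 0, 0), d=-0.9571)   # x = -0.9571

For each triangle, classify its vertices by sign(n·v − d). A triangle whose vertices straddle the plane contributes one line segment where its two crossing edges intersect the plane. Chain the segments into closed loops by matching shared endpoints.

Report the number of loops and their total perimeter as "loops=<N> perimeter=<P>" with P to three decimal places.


loops=1 perimeter=4.737

Straddling triangles (8 of 20):
  (v0,v11,v5) [+-+] → (-0.9571, 0.634391, 0.349209)–(-0.9571, 0.149756, 0.833844)  len=0.6854
  (v0,v7,v10) [++-] → (-0.9571, 0.149756, -0.833844)–(-0.9571, 0.634391, -0.349209)  len=0.6854
  (v0,v10,v11) [+--] → (-0.9571, 0.634391, -0.349209)–(-0.9571, 0.634391, 0.349209)  len=0.6984
  (v5,v11,v4) [+-+] → (-0.9571, 0.149756, 0.833844)–(-0.9571, -0.149756, 0.833844)  len=0.2995
  (v11,v10,v2) [--+] → (-0.9571, -0.634391, -0.349209)–(-0.9571, -0.634391, 0.349209)  len=0.6984
  (v10,v7,v6) [-++] → (-0.9571, 0.149756, -0.833844)–(-0.9571, -0.149756, -0.833844)  len=0.2995
  (v2,v4,v11) [++-] → (-0.9571, -0.149756, 0.833844)–(-0.9571, -0.634391, 0.349209)  len=0.6854
  (v6,v2,v10) [++-] → (-0.9571, -0.634391, -0.349209)–(-0.9571, -0.149756, -0.833844)  len=0.6854

Chained into 1 loop(s):
  loop 1: 8 segments, perimeter = 4.7374
Total perimeter = 4.737


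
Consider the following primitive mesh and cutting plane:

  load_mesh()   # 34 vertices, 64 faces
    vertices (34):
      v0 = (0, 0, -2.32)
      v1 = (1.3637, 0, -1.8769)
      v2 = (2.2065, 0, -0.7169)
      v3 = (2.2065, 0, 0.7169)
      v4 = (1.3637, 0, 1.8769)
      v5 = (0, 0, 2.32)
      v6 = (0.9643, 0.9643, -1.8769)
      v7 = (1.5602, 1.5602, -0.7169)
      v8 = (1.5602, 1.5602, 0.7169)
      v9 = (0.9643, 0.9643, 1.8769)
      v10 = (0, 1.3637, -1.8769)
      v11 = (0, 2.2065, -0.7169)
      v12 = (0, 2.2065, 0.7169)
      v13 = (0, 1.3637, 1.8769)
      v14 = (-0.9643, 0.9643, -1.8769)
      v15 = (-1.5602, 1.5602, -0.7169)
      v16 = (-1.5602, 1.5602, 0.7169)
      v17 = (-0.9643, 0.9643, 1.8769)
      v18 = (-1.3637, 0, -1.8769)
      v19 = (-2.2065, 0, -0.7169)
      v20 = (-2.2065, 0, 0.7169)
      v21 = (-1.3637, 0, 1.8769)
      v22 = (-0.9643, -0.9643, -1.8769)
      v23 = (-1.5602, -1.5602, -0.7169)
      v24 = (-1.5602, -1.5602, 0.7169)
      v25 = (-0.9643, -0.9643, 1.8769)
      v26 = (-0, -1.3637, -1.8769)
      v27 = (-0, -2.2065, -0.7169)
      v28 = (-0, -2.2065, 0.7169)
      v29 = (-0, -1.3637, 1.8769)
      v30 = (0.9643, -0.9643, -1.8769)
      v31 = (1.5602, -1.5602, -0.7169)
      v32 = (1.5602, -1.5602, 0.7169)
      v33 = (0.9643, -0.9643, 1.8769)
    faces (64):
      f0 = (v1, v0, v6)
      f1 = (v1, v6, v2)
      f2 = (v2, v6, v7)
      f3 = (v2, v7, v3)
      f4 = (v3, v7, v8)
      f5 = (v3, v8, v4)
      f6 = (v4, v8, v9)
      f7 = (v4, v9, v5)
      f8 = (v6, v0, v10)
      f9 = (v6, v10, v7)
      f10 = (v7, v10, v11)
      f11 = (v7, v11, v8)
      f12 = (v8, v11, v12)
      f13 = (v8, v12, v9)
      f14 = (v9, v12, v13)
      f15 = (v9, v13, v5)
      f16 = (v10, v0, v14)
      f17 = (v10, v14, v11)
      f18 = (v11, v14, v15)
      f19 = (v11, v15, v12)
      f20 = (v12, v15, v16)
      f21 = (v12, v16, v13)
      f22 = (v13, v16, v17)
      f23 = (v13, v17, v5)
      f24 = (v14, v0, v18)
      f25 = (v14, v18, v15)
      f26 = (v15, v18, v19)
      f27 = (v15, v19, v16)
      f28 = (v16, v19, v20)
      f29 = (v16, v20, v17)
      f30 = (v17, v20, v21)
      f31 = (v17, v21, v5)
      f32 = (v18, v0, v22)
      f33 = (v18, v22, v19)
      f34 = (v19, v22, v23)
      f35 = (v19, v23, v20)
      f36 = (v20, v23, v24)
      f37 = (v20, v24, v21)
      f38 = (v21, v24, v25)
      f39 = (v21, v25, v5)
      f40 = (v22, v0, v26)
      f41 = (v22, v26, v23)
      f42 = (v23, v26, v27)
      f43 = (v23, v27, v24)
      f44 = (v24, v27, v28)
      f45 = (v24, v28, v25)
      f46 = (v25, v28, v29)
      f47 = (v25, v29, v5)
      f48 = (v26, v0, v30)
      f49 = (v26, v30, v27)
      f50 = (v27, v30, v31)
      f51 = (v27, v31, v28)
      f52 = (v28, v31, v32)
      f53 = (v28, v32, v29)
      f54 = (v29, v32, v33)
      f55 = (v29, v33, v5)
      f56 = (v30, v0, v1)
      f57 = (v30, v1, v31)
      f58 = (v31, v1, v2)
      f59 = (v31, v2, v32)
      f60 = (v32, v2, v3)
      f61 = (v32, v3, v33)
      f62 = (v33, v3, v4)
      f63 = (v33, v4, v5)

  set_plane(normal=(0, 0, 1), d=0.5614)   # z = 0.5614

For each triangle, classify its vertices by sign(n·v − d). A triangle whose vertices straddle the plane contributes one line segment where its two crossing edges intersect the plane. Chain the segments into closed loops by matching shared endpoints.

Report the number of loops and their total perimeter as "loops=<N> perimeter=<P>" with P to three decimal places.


Straddling triangles (16 of 64):
  (v2,v7,v3) [--+] → (2.13641, 0.169208, 0.5614)–(2.2065, 0, 0.5614)  len=0.1832
  (v3,v7,v8) [+-+] → (2.13641, 0.169208, 0.5614)–(1.5602, 1.5602, 0.5614)  len=1.5056
  (v7,v11,v8) [--+] → (1.39099, 1.63029, 0.5614)–(1.5602, 1.5602, 0.5614)  len=0.1832
  (v8,v11,v12) [+-+] → (1.39099, 1.63029, 0.5614)–(0, 2.2065, 0.5614)  len=1.5056
  (v11,v15,v12) [--+] → (-0.169208, 2.13641, 0.5614)–(0, 2.2065, 0.5614)  len=0.1832
  (v12,v15,v16) [+-+] → (-0.169208, 2.13641, 0.5614)–(-1.5602, 1.5602, 0.5614)  len=1.5056
  (v15,v19,v16) [--+] → (-1.63029, 1.39099, 0.5614)–(-1.5602, 1.5602, 0.5614)  len=0.1832
  (v16,v19,v20) [+-+] → (-1.63029, 1.39099, 0.5614)–(-2.2065, 0, 0.5614)  len=1.5056
  (v19,v23,v20) [--+] → (-2.13641, -0.169208, 0.5614)–(-2.2065, 0, 0.5614)  len=0.1832
  (v20,v23,v24) [+-+] → (-2.13641, -0.169208, 0.5614)–(-1.5602, -1.5602, 0.5614)  len=1.5056
  (v23,v27,v24) [--+] → (-1.39099, -1.63029, 0.5614)–(-1.5602, -1.5602, 0.5614)  len=0.1832
  (v24,v27,v28) [+-+] → (-1.39099, -1.63029, 0.5614)–(0, -2.2065, 0.5614)  len=1.5056
  (v27,v31,v28) [--+] → (0.169208, -2.13641, 0.5614)–(0, -2.2065, 0.5614)  len=0.1832
  (v28,v31,v32) [+-+] → (0.169208, -2.13641, 0.5614)–(1.5602, -1.5602, 0.5614)  len=1.5056
  (v31,v2,v32) [--+] → (1.63029, -1.39099, 0.5614)–(1.5602, -1.5602, 0.5614)  len=0.1832
  (v32,v2,v3) [+-+] → (1.63029, -1.39099, 0.5614)–(2.2065, 0, 0.5614)  len=1.5056

Chained into 1 loop(s):
  loop 1: 16 segments, perimeter = 13.5101
Total perimeter = 13.510

loops=1 perimeter=13.510


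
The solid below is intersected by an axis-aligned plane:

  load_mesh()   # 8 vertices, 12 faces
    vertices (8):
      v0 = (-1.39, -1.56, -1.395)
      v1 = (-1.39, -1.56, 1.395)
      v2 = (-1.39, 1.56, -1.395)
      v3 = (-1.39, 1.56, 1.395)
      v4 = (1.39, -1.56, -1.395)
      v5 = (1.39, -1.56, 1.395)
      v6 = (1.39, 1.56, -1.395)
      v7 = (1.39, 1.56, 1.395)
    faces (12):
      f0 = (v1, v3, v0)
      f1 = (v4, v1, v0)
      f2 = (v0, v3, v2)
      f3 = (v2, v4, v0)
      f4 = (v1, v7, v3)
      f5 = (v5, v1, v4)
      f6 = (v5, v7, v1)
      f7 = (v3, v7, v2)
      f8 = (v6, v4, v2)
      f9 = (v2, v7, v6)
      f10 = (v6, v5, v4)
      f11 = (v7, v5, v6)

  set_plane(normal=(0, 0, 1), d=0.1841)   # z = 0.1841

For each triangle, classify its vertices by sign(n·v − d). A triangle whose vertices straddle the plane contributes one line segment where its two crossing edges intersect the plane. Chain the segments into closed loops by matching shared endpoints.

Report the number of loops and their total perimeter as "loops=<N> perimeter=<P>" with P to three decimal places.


Straddling triangles (8 of 12):
  (v1,v3,v0) [++-] → (-1.39, 0.205875, 0.1841)–(-1.39, -1.56, 0.1841)  len=1.7659
  (v4,v1,v0) [-+-] → (-0.18344, -1.56, 0.1841)–(-1.39, -1.56, 0.1841)  len=1.2066
  (v0,v3,v2) [-+-] → (-1.39, 0.205875, 0.1841)–(-1.39, 1.56, 0.1841)  len=1.3541
  (v5,v1,v4) [++-] → (-0.18344, -1.56, 0.1841)–(1.39, -1.56, 0.1841)  len=1.5734
  (v3,v7,v2) [++-] → (0.18344, 1.56, 0.1841)–(-1.39, 1.56, 0.1841)  len=1.5734
  (v2,v7,v6) [-+-] → (0.18344, 1.56, 0.1841)–(1.39, 1.56, 0.1841)  len=1.2066
  (v6,v5,v4) [-+-] → (1.39, -0.205875, 0.1841)–(1.39, -1.56, 0.1841)  len=1.3541
  (v7,v5,v6) [++-] → (1.39, -0.205875, 0.1841)–(1.39, 1.56, 0.1841)  len=1.7659

Chained into 1 loop(s):
  loop 1: 8 segments, perimeter = 11.8000
Total perimeter = 11.800

loops=1 perimeter=11.800


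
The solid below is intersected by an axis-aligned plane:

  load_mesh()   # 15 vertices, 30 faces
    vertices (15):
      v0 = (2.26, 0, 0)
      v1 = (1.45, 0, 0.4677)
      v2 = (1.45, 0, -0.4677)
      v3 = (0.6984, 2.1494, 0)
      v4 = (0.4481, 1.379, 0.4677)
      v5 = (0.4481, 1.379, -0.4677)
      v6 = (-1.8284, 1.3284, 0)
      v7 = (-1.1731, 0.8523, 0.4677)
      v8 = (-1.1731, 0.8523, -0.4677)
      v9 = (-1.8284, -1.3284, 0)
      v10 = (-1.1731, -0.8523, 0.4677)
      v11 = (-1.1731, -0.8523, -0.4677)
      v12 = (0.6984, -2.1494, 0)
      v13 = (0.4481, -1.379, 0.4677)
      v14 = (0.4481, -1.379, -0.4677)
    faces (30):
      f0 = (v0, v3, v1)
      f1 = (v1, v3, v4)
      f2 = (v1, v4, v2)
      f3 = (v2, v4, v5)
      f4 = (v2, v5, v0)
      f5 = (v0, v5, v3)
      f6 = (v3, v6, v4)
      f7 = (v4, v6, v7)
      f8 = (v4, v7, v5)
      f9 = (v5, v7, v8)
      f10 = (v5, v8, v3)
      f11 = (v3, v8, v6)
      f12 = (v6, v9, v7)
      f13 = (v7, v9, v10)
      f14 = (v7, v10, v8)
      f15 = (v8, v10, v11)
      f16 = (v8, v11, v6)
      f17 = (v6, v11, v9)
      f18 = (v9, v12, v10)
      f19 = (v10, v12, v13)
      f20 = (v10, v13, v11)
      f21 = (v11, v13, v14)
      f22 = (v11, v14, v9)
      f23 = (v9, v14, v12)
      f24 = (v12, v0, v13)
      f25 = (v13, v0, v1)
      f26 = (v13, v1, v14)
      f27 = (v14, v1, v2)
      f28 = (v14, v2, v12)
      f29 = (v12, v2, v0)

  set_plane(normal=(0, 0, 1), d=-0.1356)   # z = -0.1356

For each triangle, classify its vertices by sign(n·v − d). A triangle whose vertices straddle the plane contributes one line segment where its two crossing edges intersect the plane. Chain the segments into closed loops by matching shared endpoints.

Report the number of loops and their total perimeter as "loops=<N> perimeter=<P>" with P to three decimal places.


Straddling triangles (20 of 30):
  (v1,v4,v2) [++-] → (1.09429, 0.489594, -0.1356)–(1.45, 0, -0.1356)  len=0.6052
  (v2,v4,v5) [-+-] → (1.09429, 0.489594, -0.1356)–(0.4481, 1.379, -0.1356)  len=1.0994
  (v2,v5,v0) [--+] → (1.73468, 0.399813, -0.1356)–(2.02516, 0, -0.1356)  len=0.4942
  (v0,v5,v3) [+-+] → (1.73468, 0.399813, -0.1356)–(0.625831, 1.92604, -0.1356)  len=1.8865
  (v4,v7,v5) [++-] → (-0.127483, 1.192, -0.1356)–(0.4481, 1.379, -0.1356)  len=0.6052
  (v5,v7,v8) [-+-] → (-0.127483, 1.192, -0.1356)–(-1.1731, 0.8523, -0.1356)  len=1.0994
  (v5,v8,v3) [--+] → (0.155797, 1.77333, -0.1356)–(0.625831, 1.92604, -0.1356)  len=0.4942
  (v3,v8,v6) [+-+] → (0.155797, 1.77333, -0.1356)–(-1.63841, 1.19036, -0.1356)  len=1.8865
  (v7,v10,v8) [++-] → (-1.1731, 0.247107, -0.1356)–(-1.1731, 0.8523, -0.1356)  len=0.6052
  (v8,v10,v11) [-+-] → (-1.1731, 0.247107, -0.1356)–(-1.1731, -0.8523, -0.1356)  len=1.0994
  (v8,v11,v6) [--+] → (-1.63841, 0.696151, -0.1356)–(-1.63841, 1.19036, -0.1356)  len=0.4942
  (v6,v11,v9) [+-+] → (-1.63841, 0.696151, -0.1356)–(-1.63841, -1.19036, -0.1356)  len=1.8865
  (v10,v13,v11) [++-] → (-0.597517, -1.0393, -0.1356)–(-1.1731, -0.8523, -0.1356)  len=0.6052
  (v11,v13,v14) [-+-] → (-0.597517, -1.0393, -0.1356)–(0.4481, -1.379, -0.1356)  len=1.0994
  (v11,v14,v9) [--+] → (-1.16838, -1.34307, -0.1356)–(-1.63841, -1.19036, -0.1356)  len=0.4942
  (v9,v14,v12) [+-+] → (-1.16838, -1.34307, -0.1356)–(0.625831, -1.92604, -0.1356)  len=1.8865
  (v13,v1,v14) [++-] → (0.80381, -0.889406, -0.1356)–(0.4481, -1.379, -0.1356)  len=0.6052
  (v14,v1,v2) [-+-] → (0.80381, -0.889406, -0.1356)–(1.45, 0, -0.1356)  len=1.0994
  (v14,v2,v12) [--+] → (0.916311, -1.52623, -0.1356)–(0.625831, -1.92604, -0.1356)  len=0.4942
  (v12,v2,v0) [+-+] → (0.916311, -1.52623, -0.1356)–(2.02516, 0, -0.1356)  len=1.8865

Chained into 2 loop(s):
  loop 1: 10 segments, perimeter = 8.5229
  loop 2: 10 segments, perimeter = 11.9036
Total perimeter = 20.427

loops=2 perimeter=20.427
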